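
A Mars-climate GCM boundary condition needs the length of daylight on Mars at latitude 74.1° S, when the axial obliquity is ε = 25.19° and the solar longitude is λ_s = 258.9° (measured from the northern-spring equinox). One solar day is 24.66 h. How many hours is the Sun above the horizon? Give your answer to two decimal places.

Solar declination: sin δ = sin ε · sin λ_s = sin 25.19° × sin 258.9° = -0.41766, so δ = -24.687°.
Sunrise equation: cos H₀ = −tan φ · tan δ = -1.6137 ≤ −1, so the Sun never sets (polar day) and H₀ = π.
Daylight = 2H₀/(2π) × 24.66 h = (3.1416/π) × 24.66 = 24.66 h.

24.66 h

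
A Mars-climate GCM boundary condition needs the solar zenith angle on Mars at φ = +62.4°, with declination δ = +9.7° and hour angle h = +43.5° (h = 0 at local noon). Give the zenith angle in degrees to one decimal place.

cos θ_z = sin φ sin δ + cos φ cos δ cos h = 0.149316 + 0.331259 = 0.480575.
θ_z = arccos(0.480575) = 61.3°.

θ_z = 61.3°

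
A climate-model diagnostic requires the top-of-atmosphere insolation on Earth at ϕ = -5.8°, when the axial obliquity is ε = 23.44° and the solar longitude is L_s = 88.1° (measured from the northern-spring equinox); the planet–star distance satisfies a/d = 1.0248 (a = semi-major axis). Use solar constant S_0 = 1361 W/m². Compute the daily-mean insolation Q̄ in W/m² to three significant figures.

Solar declination: sin δ = sin ε · sin L_s = sin 23.44° × sin 88.1° = 0.39757, so δ = +23.426°.
cos h₀ = −tan(-5.8°) tan(+23.426°) = 0.0440, h₀ = 1.5268 rad.
Bracket: h₀ sin ϕ sin δ + cos ϕ cos δ sin h₀ = 1.5268×-0.10106×0.39757 + 0.99488×0.91757×0.99903 = -0.061344 + 0.911987 = 0.850643.
Inverse-square distance factor (a/d)² = 1.0248² = 1.050215.
Q̄ = (S_0/π) × 1.050215 × [bracket] = (1361/π) × 1.050215 × 0.850643 = 387.0 W/m².

Q̄ ≈ 387 W/m²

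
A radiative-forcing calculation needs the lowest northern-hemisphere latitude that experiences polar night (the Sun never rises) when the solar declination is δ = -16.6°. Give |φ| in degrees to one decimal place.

|φ| = 73.4°

Polar night requires cos H₀ = −tan φ tan δ ≥ 1, i.e. tan φ tan δ ≤ −1.
The boundary is |tan φ| · |tan δ| = 1, so |φ| = 90° − |δ| = 90° − 16.6° = 73.4° in the northern hemisphere.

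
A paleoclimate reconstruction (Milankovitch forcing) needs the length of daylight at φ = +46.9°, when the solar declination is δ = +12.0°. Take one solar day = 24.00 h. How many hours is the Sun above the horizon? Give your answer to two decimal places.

13.75 h

cos H₀ = −tan φ · tan δ = −tan(+46.9°) × tan(+12.000°) = -0.2271, so H₀ = 1.7999 rad = 103.13°.
Daylight = 2H₀/(2π) × 24.00 h = (1.7999/π) × 24.00 = 13.75 h.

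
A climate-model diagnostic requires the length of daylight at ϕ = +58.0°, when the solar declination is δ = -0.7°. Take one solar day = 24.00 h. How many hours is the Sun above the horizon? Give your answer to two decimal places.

11.85 h

cos h₀ = −tan ϕ · tan δ = −tan(+58.0°) × tan(-0.700°) = 0.0196, so h₀ = 1.5512 rad = 88.88°.
Daylight = 2h₀/(2π) × 24.00 h = (1.5512/π) × 24.00 = 11.85 h.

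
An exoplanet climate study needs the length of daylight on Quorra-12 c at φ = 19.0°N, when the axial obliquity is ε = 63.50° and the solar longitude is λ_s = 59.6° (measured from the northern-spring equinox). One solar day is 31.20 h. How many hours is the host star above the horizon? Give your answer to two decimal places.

19.88 h

Solar declination: sin δ = sin ε · sin λ_s = sin 63.50° × sin 59.6° = 0.77189, so δ = +50.524°.
cos H₀ = −tan φ · tan δ = −tan(+19.0°) × tan(+50.524°) = -0.4181, so H₀ = 2.0021 rad = 114.71°.
Daylight = 2H₀/(2π) × 31.20 h = (2.0021/π) × 31.20 = 19.88 h.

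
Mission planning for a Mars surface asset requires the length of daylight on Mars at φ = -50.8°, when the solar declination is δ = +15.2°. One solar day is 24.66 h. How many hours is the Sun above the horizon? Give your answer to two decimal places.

9.66 h

cos H₀ = −tan φ · tan δ = −tan(-50.8°) × tan(+15.200°) = 0.3331, so H₀ = 1.2312 rad = 70.54°.
Daylight = 2H₀/(2π) × 24.66 h = (1.2312/π) × 24.66 = 9.66 h.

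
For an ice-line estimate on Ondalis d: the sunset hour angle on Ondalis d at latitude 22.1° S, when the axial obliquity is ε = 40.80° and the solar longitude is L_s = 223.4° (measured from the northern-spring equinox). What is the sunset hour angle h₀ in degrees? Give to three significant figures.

Solar declination: sin δ = sin ε · sin L_s = sin 40.80° × sin 223.4° = -0.44896, so δ = -26.677°.
cos h₀ = −tan ϕ · tan δ = −tan(-22.1°) × tan(-26.677°) = -0.2040, so h₀ = 1.7763 rad = 101.77°.

h₀ = 102°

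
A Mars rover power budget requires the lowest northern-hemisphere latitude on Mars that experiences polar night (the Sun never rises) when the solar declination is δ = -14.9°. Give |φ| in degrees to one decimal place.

Polar night requires cos H₀ = −tan φ tan δ ≥ 1, i.e. tan φ tan δ ≤ −1.
The boundary is |tan φ| · |tan δ| = 1, so |φ| = 90° − |δ| = 90° − 14.9° = 75.1° in the northern hemisphere.

|φ| = 75.1°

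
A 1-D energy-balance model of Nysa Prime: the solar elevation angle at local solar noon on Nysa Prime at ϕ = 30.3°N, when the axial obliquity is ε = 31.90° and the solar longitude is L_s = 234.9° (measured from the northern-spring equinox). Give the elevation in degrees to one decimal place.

Solar declination: sin δ = sin ε · sin L_s = sin 31.90° × sin 234.9° = -0.43234, so δ = -25.616°.
At local noon the hour angle is zero, so the zenith angle equals |ϕ − δ| = |+30.3° − (-25.616°)| = 55.916°.
Elevation = 90° − 55.916° = 34.1°.

34.1°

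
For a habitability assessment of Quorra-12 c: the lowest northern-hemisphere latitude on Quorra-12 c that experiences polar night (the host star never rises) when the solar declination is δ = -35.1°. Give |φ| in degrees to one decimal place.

Polar night requires cos H₀ = −tan φ tan δ ≥ 1, i.e. tan φ tan δ ≤ −1.
The boundary is |tan φ| · |tan δ| = 1, so |φ| = 90° − |δ| = 90° − 35.1° = 54.9° in the northern hemisphere.

|φ| = 54.9°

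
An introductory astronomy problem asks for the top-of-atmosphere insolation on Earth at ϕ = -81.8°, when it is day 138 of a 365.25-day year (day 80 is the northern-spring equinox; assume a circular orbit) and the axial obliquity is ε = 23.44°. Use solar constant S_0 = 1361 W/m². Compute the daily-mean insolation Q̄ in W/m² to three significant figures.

Q̄ ≈ 0.00 W/m²

Solar longitude: L_s = 360° × (138 − 80)/365.25 = 57.166°.
sin δ = sin 23.44° × sin 57.166° = 0.33424, so δ = +19.526°.
cos h₀ = −tan(-81.8°) tan(+19.526°) = 2.4610 ≥ 1 ⇒ polar night, h₀ = 0 and Q̄ = 0.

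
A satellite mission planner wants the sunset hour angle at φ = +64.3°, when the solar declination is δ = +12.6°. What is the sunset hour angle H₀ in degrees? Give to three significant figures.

cos H₀ = −tan φ · tan δ = −tan(+64.3°) × tan(+12.600°) = -0.4645, so H₀ = 2.0538 rad = 117.67°.

H₀ = 118°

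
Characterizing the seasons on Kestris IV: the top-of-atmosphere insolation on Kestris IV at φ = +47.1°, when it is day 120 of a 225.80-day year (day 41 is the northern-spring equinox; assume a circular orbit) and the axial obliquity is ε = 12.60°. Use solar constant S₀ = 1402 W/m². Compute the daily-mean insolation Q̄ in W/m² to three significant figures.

Solar longitude: λ_s = 360° × (120 − 41)/225.80 = 125.952°.
sin δ = sin 12.60° × sin 125.952° = 0.17659, so δ = +10.171°.
cos H₀ = −tan(+47.1°) tan(+10.171°) = -0.1931, H₀ = 1.7651 rad.
Bracket: H₀ sin φ sin δ + cos φ cos δ sin H₀ = 1.7651×0.73254×0.17659 + 0.68072×0.98428×0.98119 = 0.228332 + 0.657416 = 0.885748.
Q̄ = (S₀/π) × [bracket] = (1402/π) × 0.885748 = 395.3 W/m².

Q̄ ≈ 395 W/m²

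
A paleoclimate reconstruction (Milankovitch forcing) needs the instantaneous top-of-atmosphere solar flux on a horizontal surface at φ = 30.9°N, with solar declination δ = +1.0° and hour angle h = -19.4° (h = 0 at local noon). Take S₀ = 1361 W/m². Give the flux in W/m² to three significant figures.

1.11e+03 W/m²

cos θ_z = sin φ sin δ + cos φ cos δ cos h = 0.008963 + 0.809223 = 0.818186.
Flux = S₀ · cos θ_z = 1361 × 0.818186 = 1114 W/m².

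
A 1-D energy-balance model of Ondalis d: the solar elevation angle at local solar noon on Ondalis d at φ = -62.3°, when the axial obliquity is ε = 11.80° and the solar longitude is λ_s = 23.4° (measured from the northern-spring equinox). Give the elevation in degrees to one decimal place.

23.0°

Solar declination: sin δ = sin ε · sin λ_s = sin 11.80° × sin 23.4° = 0.08122, so δ = +4.658°.
At local noon the hour angle is zero, so the zenith angle equals |φ − δ| = |-62.3° − (+4.658°)| = 66.958°.
Elevation = 90° − 66.958° = 23.0°.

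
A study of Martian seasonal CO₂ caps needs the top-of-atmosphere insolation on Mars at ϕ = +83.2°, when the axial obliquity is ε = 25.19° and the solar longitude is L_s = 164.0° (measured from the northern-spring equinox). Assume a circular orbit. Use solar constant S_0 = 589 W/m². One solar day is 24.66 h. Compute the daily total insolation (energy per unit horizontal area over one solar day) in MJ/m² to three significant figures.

Solar declination: sin δ = sin ε · sin L_s = sin 25.19° × sin 164.0° = 0.11732, so δ = +6.737°.
cos h₀ = −tan(+83.2°) tan(+6.737°) = -0.9907, h₀ = 3.0050 rad.
Bracket: h₀ sin ϕ sin δ + cos ϕ cos δ sin h₀ = 3.0050×0.99297×0.11732 + 0.11840×0.99309×0.13612 = 0.350068 + 0.016005 = 0.366073.
Q̄ = (S_0/π) × [bracket] = (589/π) × 0.366073 = 68.633 W/m².
Daily total = Q̄ × 24.66 h × 3600 s/h = 68.633 × 24.66 × 3600 / 10⁶ = 6.093 MJ/m².

6.09 MJ/m²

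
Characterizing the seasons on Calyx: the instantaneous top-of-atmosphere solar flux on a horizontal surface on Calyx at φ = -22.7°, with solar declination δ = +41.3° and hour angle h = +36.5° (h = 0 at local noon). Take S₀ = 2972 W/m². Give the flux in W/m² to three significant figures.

cos θ_z = sin φ sin δ + cos φ cos δ cos h = -0.254699 + 0.557129 = 0.302430.
Flux = S₀ · cos θ_z = 2972 × 0.302430 = 898.8 W/m².

899 W/m²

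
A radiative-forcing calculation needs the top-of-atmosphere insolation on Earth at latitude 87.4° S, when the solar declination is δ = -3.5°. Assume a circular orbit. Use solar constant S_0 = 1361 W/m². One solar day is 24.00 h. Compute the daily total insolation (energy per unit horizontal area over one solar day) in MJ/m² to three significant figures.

7.17 MJ/m²

cos h₀ = −tan(-87.4°) tan(-3.500°) = -1.3469 ≤ −1 ⇒ polar day, h₀ = π.
Bracket: h₀ sin ϕ sin δ + cos ϕ cos δ sin h₀ = 3.1416×-0.99897×-0.06105 + 0.04536×0.99813×0.00000 = 0.191597 + 0.000000 = 0.191597.
Q̄ = (S_0/π) × [bracket] = (1361/π) × 0.191597 = 83.004 W/m².
Daily total = Q̄ × 24.00 h × 3600 s/h = 83.004 × 24.00 × 3600 / 10⁶ = 7.172 MJ/m².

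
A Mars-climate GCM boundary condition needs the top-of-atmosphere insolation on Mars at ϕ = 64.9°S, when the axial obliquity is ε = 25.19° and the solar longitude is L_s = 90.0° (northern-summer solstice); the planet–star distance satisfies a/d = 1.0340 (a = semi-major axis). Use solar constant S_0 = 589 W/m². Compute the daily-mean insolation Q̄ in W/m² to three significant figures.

Solar declination: sin δ = sin ε · sin L_s = sin 25.19° × sin 90.0° = 0.42562, so δ = +25.190°.
cos h₀ = −tan(-64.9°) tan(+25.190°) = 1.0041 ≥ 1 ⇒ polar night, h₀ = 0 and Q̄ = 0.
Inverse-square distance factor (a/d)² = 1.0340² = 1.069156.

Q̄ ≈ 0.00 W/m²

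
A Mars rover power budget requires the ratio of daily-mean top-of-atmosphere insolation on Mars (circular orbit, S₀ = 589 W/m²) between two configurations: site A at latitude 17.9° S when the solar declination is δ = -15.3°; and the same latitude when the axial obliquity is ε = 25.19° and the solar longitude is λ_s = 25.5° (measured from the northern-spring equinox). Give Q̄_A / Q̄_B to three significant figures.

Q̄_A / Q̄_B ≈ 1.24

— Configuration A (φ=-17.9°):
cos H₀ = −tan(-17.9°) tan(-15.300°) = -0.0884, H₀ = 1.6593 rad.
Bracket: H₀ sin φ sin δ + cos φ cos δ sin H₀ = 1.6593×-0.30736×-0.26387 + 0.95159×0.96456×0.99609 = 0.134574 + 0.914277 = 1.048851.
Q̄ = (S₀/π) × [bracket] = (589/π) × 1.048851 = 196.64 W/m².
— Configuration B (φ=-17.9°):
Solar declination: sin δ = sin ε · sin λ_s = sin 25.19° × sin 25.5° = 0.18323, so δ = +10.558°.
cos H₀ = −tan(-17.9°) tan(+10.558°) = 0.0602, H₀ = 1.5106 rad.
Bracket: H₀ sin φ sin δ + cos φ cos δ sin H₀ = 1.5106×-0.30736×0.18323 + 0.95159×0.98307×0.99819 = -0.085073 + 0.933786 = 0.848713.
Q̄ = (S₀/π) × [bracket] = (589/π) × 0.848713 = 159.12 W/m².
Ratio Q̄_A / Q̄_B = 196.64 / 159.12 = 1.236.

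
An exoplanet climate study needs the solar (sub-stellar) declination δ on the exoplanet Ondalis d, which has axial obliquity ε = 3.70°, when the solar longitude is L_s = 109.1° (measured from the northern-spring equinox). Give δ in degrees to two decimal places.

δ = +3.50°

sin δ = sin ε · sin L_s = sin 3.70° × sin 109.1° = 0.060980.
δ = arcsin(0.060980) = +3.50°.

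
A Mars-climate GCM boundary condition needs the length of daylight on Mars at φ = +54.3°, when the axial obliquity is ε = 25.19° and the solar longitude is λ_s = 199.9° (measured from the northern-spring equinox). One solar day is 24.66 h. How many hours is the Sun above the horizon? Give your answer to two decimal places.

Solar declination: sin δ = sin ε · sin λ_s = sin 25.19° × sin 199.9° = -0.14487, so δ = -8.330°.
cos H₀ = −tan φ · tan δ = −tan(+54.3°) × tan(-8.330°) = 0.2038, so H₀ = 1.3656 rad = 78.24°.
Daylight = 2H₀/(2π) × 24.66 h = (1.3656/π) × 24.66 = 10.72 h.

10.72 h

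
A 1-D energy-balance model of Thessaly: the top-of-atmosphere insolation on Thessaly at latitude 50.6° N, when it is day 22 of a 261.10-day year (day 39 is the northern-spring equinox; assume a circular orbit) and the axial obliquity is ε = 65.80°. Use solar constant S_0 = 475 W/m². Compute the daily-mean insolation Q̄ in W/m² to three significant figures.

Solar longitude: L_s = 360° × (22 − 39)/261.10 = -23.439°, i.e. -23.439° + 360° = 336.561°.
sin δ = sin 65.80° × sin 336.561° = -0.36282, so δ = -21.274°.
cos h₀ = −tan(+50.6°) tan(-21.274°) = 0.4740, h₀ = 1.0770 rad.
Bracket: h₀ sin ϕ sin δ + cos ϕ cos δ sin h₀ = 1.0770×0.77273×-0.36282 + 0.63473×0.93186×0.88052 = -0.301950 + 0.520810 = 0.218860.
Q̄ = (S_0/π) × [bracket] = (475/π) × 0.218860 = 33.09 W/m².

Q̄ ≈ 33.1 W/m²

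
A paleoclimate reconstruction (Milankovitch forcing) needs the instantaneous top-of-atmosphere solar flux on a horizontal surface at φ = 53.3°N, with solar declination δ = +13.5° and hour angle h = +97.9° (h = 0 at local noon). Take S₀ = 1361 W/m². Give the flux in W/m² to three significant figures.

146 W/m²

cos θ_z = sin φ sin δ + cos φ cos δ cos h = 0.187171 + -0.079871 = 0.107300.
Flux = S₀ · cos θ_z = 1361 × 0.107300 = 146.0 W/m².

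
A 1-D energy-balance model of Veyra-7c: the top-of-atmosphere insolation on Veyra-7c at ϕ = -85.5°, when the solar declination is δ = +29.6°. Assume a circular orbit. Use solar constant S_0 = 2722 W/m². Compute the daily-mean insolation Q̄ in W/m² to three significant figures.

cos h₀ = −tan(-85.5°) tan(+29.600°) = 7.2181 ≥ 1 ⇒ polar night, h₀ = 0 and Q̄ = 0.

Q̄ ≈ 0.00 W/m²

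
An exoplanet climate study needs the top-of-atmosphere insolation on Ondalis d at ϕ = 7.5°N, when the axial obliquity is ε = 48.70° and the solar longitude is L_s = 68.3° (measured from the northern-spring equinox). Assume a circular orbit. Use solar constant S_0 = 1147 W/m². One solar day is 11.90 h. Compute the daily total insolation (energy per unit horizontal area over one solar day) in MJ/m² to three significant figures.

13.4 MJ/m²

Solar declination: sin δ = sin ε · sin L_s = sin 48.70° × sin 68.3° = 0.69802, so δ = +44.269°.
cos h₀ = −tan(+7.5°) tan(+44.269°) = -0.1283, h₀ = 1.6995 rad.
Bracket: h₀ sin ϕ sin δ + cos ϕ cos δ sin h₀ = 1.6995×0.13053×0.69802 + 0.99144×0.71607×0.99173 = 0.154846 + 0.704069 = 0.858915.
Q̄ = (S_0/π) × [bracket] = (1147/π) × 0.858915 = 313.59 W/m².
Daily total = Q̄ × 11.90 h × 3600 s/h = 313.59 × 11.90 × 3600 / 10⁶ = 13.43 MJ/m².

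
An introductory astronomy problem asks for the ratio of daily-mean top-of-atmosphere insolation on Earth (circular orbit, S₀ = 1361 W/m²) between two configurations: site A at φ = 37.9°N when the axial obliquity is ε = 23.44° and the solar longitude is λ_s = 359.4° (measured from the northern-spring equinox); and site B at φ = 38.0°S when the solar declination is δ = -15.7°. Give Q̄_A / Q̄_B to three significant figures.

— Configuration A (φ=+37.9°):
Solar declination: sin δ = sin ε · sin λ_s = sin 23.44° × sin 359.4° = -0.00417, so δ = -0.239°.
cos H₀ = −tan(+37.9°) tan(-0.239°) = 0.0032, H₀ = 1.5676 rad.
Bracket: H₀ sin φ sin δ + cos φ cos δ sin H₀ = 1.5676×0.61429×-0.00417 + 0.78908×0.99999×0.99999 = -0.004016 + 0.789064 = 0.785048.
Q̄ = (S₀/π) × [bracket] = (1361/π) × 0.785048 = 340.10 W/m².
— Configuration B (φ=-38.0°):
cos H₀ = −tan(-38.0°) tan(-15.700°) = -0.2196, H₀ = 1.7922 rad.
Bracket: H₀ sin φ sin δ + cos φ cos δ sin H₀ = 1.7922×-0.61566×-0.27060 + 0.78801×0.96269×0.97559 = 0.298576 + 0.740092 = 1.038668.
Q̄ = (S₀/π) × [bracket] = (1361/π) × 1.038668 = 449.97 W/m².
Ratio Q̄_A / Q̄_B = 340.10 / 449.97 = 0.7558.

Q̄_A / Q̄_B ≈ 0.756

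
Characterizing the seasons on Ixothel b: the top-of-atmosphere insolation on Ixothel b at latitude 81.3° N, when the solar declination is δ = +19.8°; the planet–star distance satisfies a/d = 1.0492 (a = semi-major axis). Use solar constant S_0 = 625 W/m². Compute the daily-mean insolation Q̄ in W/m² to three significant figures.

cos h₀ = −tan(+81.3°) tan(+19.800°) = -2.3528 ≤ −1 ⇒ polar day, h₀ = π.
Bracket: h₀ sin ϕ sin δ + cos ϕ cos δ sin h₀ = 3.1416×0.98849×0.33874 + 0.15126×0.94088×0.00000 = 1.051937 + 0.000000 = 1.051937.
Inverse-square distance factor (a/d)² = 1.0492² = 1.100821.
Q̄ = (S_0/π) × 1.100821 × [bracket] = (625/π) × 1.100821 × 1.051937 = 230.4 W/m².

Q̄ ≈ 230 W/m²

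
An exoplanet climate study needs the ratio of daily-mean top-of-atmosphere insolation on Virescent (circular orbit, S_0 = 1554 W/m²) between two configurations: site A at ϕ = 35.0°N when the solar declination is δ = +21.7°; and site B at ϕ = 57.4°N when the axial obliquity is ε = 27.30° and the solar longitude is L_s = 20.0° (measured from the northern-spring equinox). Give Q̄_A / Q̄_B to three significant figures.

Q̄_A / Q̄_B ≈ 1.49

— Configuration A (ϕ=+35.0°):
cos h₀ = −tan(+35.0°) tan(+21.700°) = -0.2786, h₀ = 1.8532 rad.
Bracket: h₀ sin ϕ sin δ + cos ϕ cos δ sin h₀ = 1.8532×0.57358×0.36975 + 0.81915×0.92913×0.96039 = 0.393029 + 0.730950 = 1.123979.
Q̄ = (S_0/π) × [bracket] = (1554/π) × 1.123979 = 555.98 W/m².
— Configuration B (ϕ=+57.4°):
Solar declination: sin δ = sin ε · sin L_s = sin 27.30° × sin 20.0° = 0.15687, so δ = +9.025°.
cos h₀ = −tan(+57.4°) tan(+9.025°) = -0.2484, h₀ = 1.8218 rad.
Bracket: h₀ sin ϕ sin δ + cos ϕ cos δ sin h₀ = 1.8218×0.84245×0.15687 + 0.53877×0.98762×0.96867 = 0.240760 + 0.515429 = 0.756189.
Q̄ = (S_0/π) × [bracket] = (1554/π) × 0.756189 = 374.05 W/m².
Ratio Q̄_A / Q̄_B = 555.98 / 374.05 = 1.486.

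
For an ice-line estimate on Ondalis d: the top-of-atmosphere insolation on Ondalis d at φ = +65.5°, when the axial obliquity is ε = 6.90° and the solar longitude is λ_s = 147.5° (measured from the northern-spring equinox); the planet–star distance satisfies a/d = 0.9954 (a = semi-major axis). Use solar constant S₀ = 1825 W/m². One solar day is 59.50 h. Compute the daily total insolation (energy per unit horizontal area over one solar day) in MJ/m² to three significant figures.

Solar declination: sin δ = sin ε · sin λ_s = sin 6.90° × sin 147.5° = 0.06455, so δ = +3.701°.
cos H₀ = −tan(+65.5°) tan(+3.701°) = -0.1419, H₀ = 1.7132 rad.
Bracket: H₀ sin φ sin δ + cos φ cos δ sin H₀ = 1.7132×0.90996×0.06455 + 0.41469×0.99791×0.98988 = 0.100630 + 0.409635 = 0.510265.
Inverse-square distance factor (a/d)² = 0.9954² = 0.990821.
Q̄ = (S₀/π) × 0.990821 × [bracket] = (1825/π) × 0.990821 × 0.510265 = 293.70 W/m².
Daily total = Q̄ × 59.50 h × 3600 s/h = 293.70 × 59.50 × 3600 / 10⁶ = 62.91 MJ/m².

62.9 MJ/m²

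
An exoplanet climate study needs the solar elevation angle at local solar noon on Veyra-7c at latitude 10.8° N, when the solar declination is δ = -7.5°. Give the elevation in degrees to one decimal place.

At local noon the hour angle is zero, so the zenith angle equals |φ − δ| = |+10.8° − (-7.500°)| = 18.300°.
Elevation = 90° − 18.300° = 71.7°.

71.7°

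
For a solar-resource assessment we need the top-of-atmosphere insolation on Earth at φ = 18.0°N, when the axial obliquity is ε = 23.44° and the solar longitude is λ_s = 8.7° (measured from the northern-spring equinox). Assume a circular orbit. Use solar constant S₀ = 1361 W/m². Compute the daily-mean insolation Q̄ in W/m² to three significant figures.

Solar declination: sin δ = sin ε · sin λ_s = sin 23.44° × sin 8.7° = 0.06017, so δ = +3.450°.
cos H₀ = −tan(+18.0°) tan(+3.450°) = -0.0196, H₀ = 1.5904 rad.
Bracket: H₀ sin φ sin δ + cos φ cos δ sin H₀ = 1.5904×0.30902×0.06017 + 0.95106×0.99819×0.99981 = 0.029571 + 0.949158 = 0.978729.
Q̄ = (S₀/π) × [bracket] = (1361/π) × 0.978729 = 424.0 W/m².

Q̄ ≈ 424 W/m²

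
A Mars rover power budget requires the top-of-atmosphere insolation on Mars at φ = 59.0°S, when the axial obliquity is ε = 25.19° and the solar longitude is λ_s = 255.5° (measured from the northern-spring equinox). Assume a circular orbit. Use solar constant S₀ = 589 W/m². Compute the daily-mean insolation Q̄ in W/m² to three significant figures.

Solar declination: sin δ = sin ε · sin λ_s = sin 25.19° × sin 255.5° = -0.41206, so δ = -24.335°.
cos H₀ = −tan(-59.0°) tan(-24.335°) = -0.7527, H₀ = 2.4229 rad.
Bracket: H₀ sin φ sin δ + cos φ cos δ sin H₀ = 2.4229×-0.85717×-0.41206 + 0.51504×0.91115×0.65841 = 0.855782 + 0.308978 = 1.164760.
Q̄ = (S₀/π) × [bracket] = (589/π) × 1.164760 = 218.4 W/m².

Q̄ ≈ 218 W/m²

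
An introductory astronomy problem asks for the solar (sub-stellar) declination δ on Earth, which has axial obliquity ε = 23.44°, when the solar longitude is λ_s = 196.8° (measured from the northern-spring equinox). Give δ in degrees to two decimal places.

sin δ = sin ε · sin λ_s = sin 23.44° × sin 196.8° = -0.114974.
δ = arcsin(-0.114974) = -6.60°.

δ = -6.60°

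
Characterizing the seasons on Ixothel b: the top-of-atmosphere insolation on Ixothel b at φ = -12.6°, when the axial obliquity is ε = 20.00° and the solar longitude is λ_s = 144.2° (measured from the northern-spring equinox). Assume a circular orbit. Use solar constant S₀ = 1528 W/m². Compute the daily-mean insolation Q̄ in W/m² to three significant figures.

Solar declination: sin δ = sin ε · sin λ_s = sin 20.00° × sin 144.2° = 0.20007, so δ = +11.541°.
cos H₀ = −tan(-12.6°) tan(+11.541°) = 0.0456, H₀ = 1.5251 rad.
Bracket: H₀ sin φ sin δ + cos φ cos δ sin H₀ = 1.5251×-0.21814×0.20007 + 0.97592×0.97978×0.99896 = -0.066560 + 0.955192 = 0.888632.
Q̄ = (S₀/π) × [bracket] = (1528/π) × 0.888632 = 432.2 W/m².

Q̄ ≈ 432 W/m²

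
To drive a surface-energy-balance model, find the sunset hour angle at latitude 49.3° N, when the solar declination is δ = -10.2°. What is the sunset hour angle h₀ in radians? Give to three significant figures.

cos h₀ = −tan ϕ · tan δ = −tan(+49.3°) × tan(-10.200°) = 0.2092, so h₀ = 1.3601 rad = 77.93°.

h₀ = 1.36 rad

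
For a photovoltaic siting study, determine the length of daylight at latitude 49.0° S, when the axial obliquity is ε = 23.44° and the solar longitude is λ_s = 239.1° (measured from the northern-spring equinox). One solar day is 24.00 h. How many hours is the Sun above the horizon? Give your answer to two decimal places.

Solar declination: sin δ = sin ε · sin λ_s = sin 23.44° × sin 239.1° = -0.34133, so δ = -19.958°.
cos H₀ = −tan φ · tan δ = −tan(-49.0°) × tan(-19.958°) = -0.4177, so H₀ = 2.0018 rad = 114.69°.
Daylight = 2H₀/(2π) × 24.00 h = (2.0018/π) × 24.00 = 15.29 h.

15.29 h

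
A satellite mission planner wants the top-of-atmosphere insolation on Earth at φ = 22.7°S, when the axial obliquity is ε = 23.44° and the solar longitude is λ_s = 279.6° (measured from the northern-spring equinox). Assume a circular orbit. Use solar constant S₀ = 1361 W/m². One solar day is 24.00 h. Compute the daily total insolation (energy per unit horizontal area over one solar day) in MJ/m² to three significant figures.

Solar declination: sin δ = sin ε · sin λ_s = sin 23.44° × sin 279.6° = -0.39222, so δ = -23.093°.
cos H₀ = −tan(-22.7°) tan(-23.093°) = -0.1784, H₀ = 1.7501 rad.
Bracket: H₀ sin φ sin δ + cos φ cos δ sin H₀ = 1.7501×-0.38591×-0.39222 + 0.92254×0.91987×0.98397 = 0.264898 + 0.835014 = 1.099912.
Q̄ = (S₀/π) × [bracket] = (1361/π) × 1.099912 = 476.50 W/m².
Daily total = Q̄ × 24.00 h × 3600 s/h = 476.50 × 24.00 × 3600 / 10⁶ = 41.17 MJ/m².

41.2 MJ/m²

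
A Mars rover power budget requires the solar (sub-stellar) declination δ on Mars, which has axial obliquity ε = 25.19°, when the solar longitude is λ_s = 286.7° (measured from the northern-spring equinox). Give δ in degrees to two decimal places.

sin δ = sin ε · sin λ_s = sin 25.19° × sin 286.7° = -0.407670.
δ = arcsin(-0.407670) = -24.06°.

δ = -24.06°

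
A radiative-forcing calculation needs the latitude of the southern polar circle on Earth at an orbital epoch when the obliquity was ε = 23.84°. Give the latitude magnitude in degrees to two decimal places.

66.16°

The polar circle is the lowest latitude that experiences at least one full rotation of continuous darkness at the northern-summer solstice; it lies at |ϕ| = 90° − ε = 90° − 23.84° = 66.16°.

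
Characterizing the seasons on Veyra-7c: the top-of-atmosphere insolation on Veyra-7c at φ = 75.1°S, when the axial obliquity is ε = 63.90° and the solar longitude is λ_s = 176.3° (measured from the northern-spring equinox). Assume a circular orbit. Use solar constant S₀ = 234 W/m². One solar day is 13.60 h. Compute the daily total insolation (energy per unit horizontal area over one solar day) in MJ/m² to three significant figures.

0.638 MJ/m²

Solar declination: sin δ = sin ε · sin λ_s = sin 63.90° × sin 176.3° = 0.05795, so δ = +3.322°.
cos H₀ = −tan(-75.1°) tan(+3.322°) = 0.2182, H₀ = 1.3509 rad.
Bracket: H₀ sin φ sin δ + cos φ cos δ sin H₀ = 1.3509×-0.96638×0.05795 + 0.25713×0.99832×0.97591 = -0.075653 + 0.250514 = 0.174861.
Q̄ = (S₀/π) × [bracket] = (234/π) × 0.174861 = 13.024 W/m².
Daily total = Q̄ × 13.60 h × 3600 s/h = 13.024 × 13.60 × 3600 / 10⁶ = 0.6377 MJ/m².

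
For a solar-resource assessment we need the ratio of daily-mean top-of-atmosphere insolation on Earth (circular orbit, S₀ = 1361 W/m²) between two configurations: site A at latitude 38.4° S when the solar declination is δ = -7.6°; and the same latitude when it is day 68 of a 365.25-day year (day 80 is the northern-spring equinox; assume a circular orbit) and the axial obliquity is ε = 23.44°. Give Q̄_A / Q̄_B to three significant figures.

Q̄_A / Q̄_B ≈ 1.06

— Configuration A (φ=-38.4°):
cos H₀ = −tan(-38.4°) tan(-7.600°) = -0.1058, H₀ = 1.6767 rad.
Bracket: H₀ sin φ sin δ + cos φ cos δ sin H₀ = 1.6767×-0.62115×-0.13226 + 0.78369×0.99122×0.99439 = 0.137746 + 0.772451 = 0.910197.
Q̄ = (S₀/π) × [bracket] = (1361/π) × 0.910197 = 394.32 W/m².
— Configuration B (φ=-38.4°):
Solar longitude: λ_s = 360° × (68 − 80)/365.25 = -11.828°, i.e. -11.828° + 360° = 348.172°.
sin δ = sin 23.44° × sin 348.172° = -0.08153, so δ = -4.677°.
cos H₀ = −tan(-38.4°) tan(-4.677°) = -0.0648, H₀ = 1.6357 rad.
Bracket: H₀ sin φ sin δ + cos φ cos δ sin H₀ = 1.6357×-0.62115×-0.08153 + 0.78369×0.99667×0.99790 = 0.082836 + 0.779440 = 0.862276.
Q̄ = (S₀/π) × [bracket] = (1361/π) × 0.862276 = 373.55 W/m².
Ratio Q̄_A / Q̄_B = 394.32 / 373.55 = 1.056.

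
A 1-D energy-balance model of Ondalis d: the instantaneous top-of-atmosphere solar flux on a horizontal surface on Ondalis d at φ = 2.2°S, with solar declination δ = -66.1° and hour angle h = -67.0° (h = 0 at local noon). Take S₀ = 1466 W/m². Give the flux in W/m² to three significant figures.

283 W/m²

cos θ_z = sin φ sin δ + cos φ cos δ cos h = 0.035096 + 0.158185 = 0.193281.
Flux = S₀ · cos θ_z = 1466 × 0.193281 = 283.3 W/m².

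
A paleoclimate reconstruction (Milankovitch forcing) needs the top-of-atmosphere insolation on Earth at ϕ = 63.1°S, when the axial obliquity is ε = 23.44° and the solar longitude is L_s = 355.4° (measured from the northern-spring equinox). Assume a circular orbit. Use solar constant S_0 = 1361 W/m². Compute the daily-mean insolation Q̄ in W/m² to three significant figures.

Q̄ ≈ 216 W/m²

Solar declination: sin δ = sin ε · sin L_s = sin 23.44° × sin 355.4° = -0.03190, so δ = -1.828°.
cos h₀ = −tan(-63.1°) tan(-1.828°) = -0.0629, h₀ = 1.6338 rad.
Bracket: h₀ sin ϕ sin δ + cos ϕ cos δ sin h₀ = 1.6338×-0.89180×-0.03190 + 0.45243×0.99949×0.99802 = 0.046479 + 0.451304 = 0.497783.
Q̄ = (S_0/π) × [bracket] = (1361/π) × 0.497783 = 215.6 W/m².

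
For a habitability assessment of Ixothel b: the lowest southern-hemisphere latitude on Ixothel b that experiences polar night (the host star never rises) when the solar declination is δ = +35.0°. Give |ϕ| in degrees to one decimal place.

Polar night requires cos h₀ = −tan ϕ tan δ ≥ 1, i.e. tan ϕ tan δ ≤ −1.
The boundary is |tan ϕ| · |tan δ| = 1, so |ϕ| = 90° − |δ| = 90° − 35.0° = 55.0° in the southern hemisphere.

|ϕ| = 55.0°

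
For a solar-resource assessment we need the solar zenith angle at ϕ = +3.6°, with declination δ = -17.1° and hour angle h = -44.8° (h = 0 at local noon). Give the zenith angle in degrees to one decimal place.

θ_z = 48.8°

cos θ_z = sin ϕ sin δ + cos ϕ cos δ cos h = -0.018463 + 0.676864 = 0.658401.
θ_z = arccos(0.658401) = 48.8°.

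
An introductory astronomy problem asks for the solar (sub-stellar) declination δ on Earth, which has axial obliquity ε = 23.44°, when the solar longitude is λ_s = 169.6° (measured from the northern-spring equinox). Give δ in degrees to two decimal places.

δ = +4.12°

sin δ = sin ε · sin λ_s = sin 23.44° × sin 169.6° = 0.071808.
δ = arcsin(0.071808) = +4.12°.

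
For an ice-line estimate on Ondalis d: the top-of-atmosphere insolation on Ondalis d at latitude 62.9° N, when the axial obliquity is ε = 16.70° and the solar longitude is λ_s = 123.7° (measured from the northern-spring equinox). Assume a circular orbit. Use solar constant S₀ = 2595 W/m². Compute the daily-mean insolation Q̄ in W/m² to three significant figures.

Solar declination: sin δ = sin ε · sin λ_s = sin 16.70° × sin 123.7° = 0.23907, so δ = +13.832°.
cos H₀ = −tan(+62.9°) tan(+13.832°) = -0.4811, H₀ = 2.0727 rad.
Bracket: H₀ sin φ sin δ + cos φ cos δ sin H₀ = 2.0727×0.89021×0.23907 + 0.45554×0.97100×0.87665 = 0.441117 + 0.387768 = 0.828885.
Q̄ = (S₀/π) × [bracket] = (2595/π) × 0.828885 = 684.7 W/m².

Q̄ ≈ 685 W/m²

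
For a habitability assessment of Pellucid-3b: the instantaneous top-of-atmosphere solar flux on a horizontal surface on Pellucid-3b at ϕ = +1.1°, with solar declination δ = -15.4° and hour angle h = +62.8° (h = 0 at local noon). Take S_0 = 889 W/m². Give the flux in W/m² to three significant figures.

387 W/m²

cos θ_z = sin ϕ sin δ + cos ϕ cos δ cos h = -0.005098 + 0.440605 = 0.435507.
Flux = S_0 · cos θ_z = 889 × 0.435507 = 387.2 W/m².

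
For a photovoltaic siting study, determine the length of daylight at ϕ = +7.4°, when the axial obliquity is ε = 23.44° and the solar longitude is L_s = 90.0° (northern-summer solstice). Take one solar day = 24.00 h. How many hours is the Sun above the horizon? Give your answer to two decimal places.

12.43 h

Solar declination: sin δ = sin ε · sin L_s = sin 23.44° × sin 90.0° = 0.39779, so δ = +23.440°.
cos h₀ = −tan ϕ · tan δ = −tan(+7.4°) × tan(+23.440°) = -0.0563, so h₀ = 1.6271 rad = 93.23°.
Daylight = 2h₀/(2π) × 24.00 h = (1.6271/π) × 24.00 = 12.43 h.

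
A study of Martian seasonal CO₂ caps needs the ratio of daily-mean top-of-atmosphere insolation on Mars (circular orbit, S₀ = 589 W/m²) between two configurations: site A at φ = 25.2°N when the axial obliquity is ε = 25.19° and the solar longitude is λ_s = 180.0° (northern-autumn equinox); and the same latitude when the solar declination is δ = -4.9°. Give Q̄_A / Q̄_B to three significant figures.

Q̄_A / Q̄_B ≈ 1.07

— Configuration A (φ=+25.2°):
Solar declination: sin δ = sin ε · sin λ_s = sin 25.19° × sin 180.0° = 0.00000, so δ = +0.000°.
cos H₀ = −tan(+25.2°) tan(+0.000°) = -0.0000, H₀ = 1.5708 rad.
Bracket: H₀ sin φ sin δ + cos φ cos δ sin H₀ = 1.5708×0.42578×0.00000 + 0.90483×1.00000×1.00000 = 0.000000 + 0.904830 = 0.904830.
Q̄ = (S₀/π) × [bracket] = (589/π) × 0.904830 = 169.64 W/m².
— Configuration B (φ=+25.2°):
cos H₀ = −tan(+25.2°) tan(-4.900°) = 0.0403, H₀ = 1.5304 rad.
Bracket: H₀ sin φ sin δ + cos φ cos δ sin H₀ = 1.5304×0.42578×-0.08542 + 0.90483×0.99635×0.99919 = -0.055661 + 0.900797 = 0.845136.
Q̄ = (S₀/π) × [bracket] = (589/π) × 0.845136 = 158.45 W/m².
Ratio Q̄_A / Q̄_B = 169.64 / 158.45 = 1.071.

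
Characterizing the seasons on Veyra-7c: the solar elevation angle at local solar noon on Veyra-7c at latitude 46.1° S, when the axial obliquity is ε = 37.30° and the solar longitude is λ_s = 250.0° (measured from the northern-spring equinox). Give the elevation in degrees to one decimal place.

78.6°

Solar declination: sin δ = sin ε · sin λ_s = sin 37.30° × sin 250.0° = -0.56944, so δ = -34.711°.
At local noon the hour angle is zero, so the zenith angle equals |φ − δ| = |-46.1° − (-34.711°)| = 11.389°.
Elevation = 90° − 11.389° = 78.6°.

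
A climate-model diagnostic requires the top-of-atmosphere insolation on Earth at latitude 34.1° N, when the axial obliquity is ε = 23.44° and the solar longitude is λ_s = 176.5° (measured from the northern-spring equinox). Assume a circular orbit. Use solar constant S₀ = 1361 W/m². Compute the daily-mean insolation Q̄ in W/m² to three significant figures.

Solar declination: sin δ = sin ε · sin λ_s = sin 23.44° × sin 176.5° = 0.02428, so δ = +1.392°.
cos H₀ = −tan(+34.1°) tan(+1.392°) = -0.0164, H₀ = 1.5872 rad.
Bracket: H₀ sin φ sin δ + cos φ cos δ sin H₀ = 1.5872×0.56064×0.02428 + 0.82806×0.99971×0.99986 = 0.021606 + 0.827704 = 0.849310.
Q̄ = (S₀/π) × [bracket] = (1361/π) × 0.849310 = 367.9 W/m².

Q̄ ≈ 368 W/m²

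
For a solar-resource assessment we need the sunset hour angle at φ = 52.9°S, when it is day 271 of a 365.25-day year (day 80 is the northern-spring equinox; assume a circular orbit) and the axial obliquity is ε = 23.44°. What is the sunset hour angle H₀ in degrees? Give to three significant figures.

H₀ = 94.3°

Solar longitude: λ_s = 360° × (271 − 80)/365.25 = 188.255°.
sin δ = sin 23.44° × sin 188.255° = -0.05711, so δ = -3.274°.
cos H₀ = −tan φ · tan δ = −tan(-52.9°) × tan(-3.274°) = -0.0756, so H₀ = 1.6465 rad = 94.34°.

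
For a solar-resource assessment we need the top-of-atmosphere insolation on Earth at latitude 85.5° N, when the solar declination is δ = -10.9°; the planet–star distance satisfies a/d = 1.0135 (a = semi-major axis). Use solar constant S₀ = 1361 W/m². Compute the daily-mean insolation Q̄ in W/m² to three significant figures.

Q̄ ≈ 0.00 W/m²

cos H₀ = −tan(+85.5°) tan(-10.900°) = 2.4468 ≥ 1 ⇒ polar night, H₀ = 0 and Q̄ = 0.
Inverse-square distance factor (a/d)² = 1.0135² = 1.027182.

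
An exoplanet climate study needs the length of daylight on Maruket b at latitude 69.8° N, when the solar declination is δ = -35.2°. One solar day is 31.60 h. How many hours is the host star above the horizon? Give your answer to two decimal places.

0.00 h

cos h₀ = −tan ϕ · tan δ = 1.9173 ≥ 1, so the host star never rises (polar night) and h₀ = 0.
Daylight = 2h₀/(2π) × 31.60 h = (0.0000/π) × 31.60 = 0.00 h.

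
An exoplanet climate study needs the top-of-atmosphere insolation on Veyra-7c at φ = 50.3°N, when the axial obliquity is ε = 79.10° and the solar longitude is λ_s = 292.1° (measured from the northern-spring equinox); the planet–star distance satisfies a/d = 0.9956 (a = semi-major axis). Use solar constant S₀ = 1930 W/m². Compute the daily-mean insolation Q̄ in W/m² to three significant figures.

Q̄ ≈ 0.00 W/m²

Solar declination: sin δ = sin ε · sin λ_s = sin 79.10° × sin 292.1° = -0.90981, so δ = -65.480°.
cos H₀ = −tan(+50.3°) tan(-65.480°) = 2.6405 ≥ 1 ⇒ polar night, H₀ = 0 and Q̄ = 0.
Inverse-square distance factor (a/d)² = 0.9956² = 0.991219.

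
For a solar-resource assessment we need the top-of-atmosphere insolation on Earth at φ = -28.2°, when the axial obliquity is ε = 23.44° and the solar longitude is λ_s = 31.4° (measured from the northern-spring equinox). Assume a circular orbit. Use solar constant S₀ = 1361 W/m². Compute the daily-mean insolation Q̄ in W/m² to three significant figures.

Q̄ ≈ 309 W/m²

Solar declination: sin δ = sin ε · sin λ_s = sin 23.44° × sin 31.4° = 0.20725, so δ = +11.961°.
cos H₀ = −tan(-28.2°) tan(+11.961°) = 0.1136, H₀ = 1.4570 rad.
Bracket: H₀ sin φ sin δ + cos φ cos δ sin H₀ = 1.4570×-0.47255×0.20725 + 0.88130×0.97829×0.99353 = -0.142693 + 0.856589 = 0.713896.
Q̄ = (S₀/π) × [bracket] = (1361/π) × 0.713896 = 309.3 W/m².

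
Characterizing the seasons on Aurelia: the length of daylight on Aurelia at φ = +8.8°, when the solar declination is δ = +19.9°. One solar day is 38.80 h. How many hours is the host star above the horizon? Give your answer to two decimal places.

20.09 h

cos H₀ = −tan φ · tan δ = −tan(+8.8°) × tan(+19.900°) = -0.0560, so H₀ = 1.6269 rad = 93.21°.
Daylight = 2H₀/(2π) × 38.80 h = (1.6269/π) × 38.80 = 20.09 h.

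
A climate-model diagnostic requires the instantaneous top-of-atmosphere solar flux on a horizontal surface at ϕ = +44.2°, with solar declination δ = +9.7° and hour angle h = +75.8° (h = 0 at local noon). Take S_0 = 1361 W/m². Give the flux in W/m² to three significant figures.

396 W/m²

cos θ_z = sin ϕ sin δ + cos ϕ cos δ cos h = 0.117465 + 0.173349 = 0.290814.
Flux = S_0 · cos θ_z = 1361 × 0.290814 = 395.8 W/m².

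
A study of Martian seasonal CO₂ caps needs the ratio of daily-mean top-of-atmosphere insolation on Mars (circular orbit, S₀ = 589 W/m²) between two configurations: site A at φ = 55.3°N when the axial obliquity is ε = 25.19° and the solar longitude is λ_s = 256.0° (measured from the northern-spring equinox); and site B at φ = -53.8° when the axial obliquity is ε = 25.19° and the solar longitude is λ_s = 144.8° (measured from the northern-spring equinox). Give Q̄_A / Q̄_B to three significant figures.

Q̄_A / Q̄_B ≈ 0.341

— Configuration A (φ=+55.3°):
Solar declination: sin δ = sin ε · sin λ_s = sin 25.19° × sin 256.0° = -0.41298, so δ = -24.392°.
cos H₀ = −tan(+55.3°) tan(-24.392°) = 0.6549, H₀ = 0.8568 rad.
Bracket: H₀ sin φ sin δ + cos φ cos δ sin H₀ = 0.8568×0.82214×-0.41298 + 0.56928×0.91074×0.75574 = -0.290907 + 0.391826 = 0.100919.
Q̄ = (S₀/π) × [bracket] = (589/π) × 0.100919 = 18.921 W/m².
— Configuration B (φ=-53.8°):
Solar declination: sin δ = sin ε · sin λ_s = sin 25.19° × sin 144.8° = 0.24534, so δ = +14.202°.
cos H₀ = −tan(-53.8°) tan(+14.202°) = 0.3458, H₀ = 1.2177 rad.
Bracket: H₀ sin φ sin δ + cos φ cos δ sin H₀ = 1.2177×-0.80696×0.24534 + 0.59061×0.96944×0.93831 = -0.241080 + 0.537240 = 0.296160.
Q̄ = (S₀/π) × [bracket] = (589/π) × 0.296160 = 55.525 W/m².
Ratio Q̄_A / Q̄_B = 18.921 / 55.525 = 0.3408.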